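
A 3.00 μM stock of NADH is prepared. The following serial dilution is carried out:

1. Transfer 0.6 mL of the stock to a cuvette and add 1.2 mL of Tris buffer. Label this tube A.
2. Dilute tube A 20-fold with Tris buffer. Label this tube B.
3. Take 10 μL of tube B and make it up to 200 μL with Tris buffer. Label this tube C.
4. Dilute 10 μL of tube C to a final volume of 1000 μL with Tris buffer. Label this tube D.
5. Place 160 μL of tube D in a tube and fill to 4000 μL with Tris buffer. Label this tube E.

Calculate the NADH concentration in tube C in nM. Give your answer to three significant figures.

Step 1: 0.6 mL + 1.2 mL = 1.8 mL total → factor 1.8/0.6 = 3
Step 2: 20-fold → factor 20
Step 3: 10 μL brought to 200 μL → factor 200/10 = 20
Dilution factor through tube C = 3 × 20 × 20 = 1200
[tube C] = 3.00 μM / 1200 = 0.002500 μM = 2.50 nM

2.50 nM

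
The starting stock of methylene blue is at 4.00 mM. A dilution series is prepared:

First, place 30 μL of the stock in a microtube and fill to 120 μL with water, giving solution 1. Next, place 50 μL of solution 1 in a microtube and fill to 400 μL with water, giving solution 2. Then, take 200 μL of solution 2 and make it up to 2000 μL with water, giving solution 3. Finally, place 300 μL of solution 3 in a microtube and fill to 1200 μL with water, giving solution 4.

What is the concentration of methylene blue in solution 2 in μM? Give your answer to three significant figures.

Step 1: 30 μL brought to 120 μL → factor 120/30 = 4
Step 2: 50 μL brought to 400 μL → factor 400/50 = 8
Dilution factor through solution 2 = 4 × 8 = 32
[solution 2] = 4.00 mM / 32 = 0.1250 mM = 125 μM

125 μM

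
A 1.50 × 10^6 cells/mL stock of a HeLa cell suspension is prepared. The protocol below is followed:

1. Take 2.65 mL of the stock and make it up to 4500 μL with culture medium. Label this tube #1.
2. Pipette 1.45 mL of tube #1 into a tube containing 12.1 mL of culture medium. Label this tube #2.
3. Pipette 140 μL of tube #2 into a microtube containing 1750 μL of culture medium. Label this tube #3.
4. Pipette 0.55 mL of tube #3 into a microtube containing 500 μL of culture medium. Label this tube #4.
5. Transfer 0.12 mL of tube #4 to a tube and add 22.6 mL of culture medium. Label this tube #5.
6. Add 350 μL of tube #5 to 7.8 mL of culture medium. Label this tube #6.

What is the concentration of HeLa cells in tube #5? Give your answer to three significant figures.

19.4 cells/mL

Step 1: 2.65 mL brought to 4500 μL → factor 4.5/2.65 = 1.6981
Step 2: 1.45 mL + 12.1 mL = 13.55 mL total → factor 13.55/1.45 = 9.3448
Step 3: 140 μL + 1750 μL = 1890 μL total → factor 1890/140 = 13.5
Step 4: 0.55 mL + 500 μL = 1.05 mL total → factor 1.05/0.55 = 1.9091
Step 5: 0.12 mL + 22.6 mL = 22.72 mL total → factor 22.72/0.12 = 189.33
Dilution factor through tube #5 = 1.6981 × 9.3448 × 13.5 × 1.9091 × 189.33 = 77433
[tube #5] = 1.50 × 10^6 cells/mL / 77433 = 19.4 cells/mL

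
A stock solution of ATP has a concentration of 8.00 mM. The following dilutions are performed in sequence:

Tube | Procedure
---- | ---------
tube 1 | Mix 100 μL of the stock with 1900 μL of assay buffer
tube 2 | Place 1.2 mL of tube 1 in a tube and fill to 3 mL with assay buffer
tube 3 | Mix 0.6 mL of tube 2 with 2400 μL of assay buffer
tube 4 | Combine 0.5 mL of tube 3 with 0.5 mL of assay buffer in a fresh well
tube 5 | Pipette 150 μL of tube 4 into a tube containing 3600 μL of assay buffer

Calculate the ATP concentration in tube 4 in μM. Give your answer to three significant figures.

16.0 μM

Step 1: 100 μL + 1900 μL = 2000 μL total → factor 2000/100 = 20
Step 2: 1.2 mL brought to 3 mL → factor 3/1.2 = 2.5
Step 3: 0.6 mL + 2400 μL = 3 mL total → factor 3/0.6 = 5
Step 4: 0.5 mL + 0.5 mL = 1 mL total → factor 1/0.5 = 2
Dilution factor through tube 4 = 20 × 2.5 × 5 × 2 = 500
[tube 4] = 8.00 mM / 500 = 0.01600 mM = 16.0 μM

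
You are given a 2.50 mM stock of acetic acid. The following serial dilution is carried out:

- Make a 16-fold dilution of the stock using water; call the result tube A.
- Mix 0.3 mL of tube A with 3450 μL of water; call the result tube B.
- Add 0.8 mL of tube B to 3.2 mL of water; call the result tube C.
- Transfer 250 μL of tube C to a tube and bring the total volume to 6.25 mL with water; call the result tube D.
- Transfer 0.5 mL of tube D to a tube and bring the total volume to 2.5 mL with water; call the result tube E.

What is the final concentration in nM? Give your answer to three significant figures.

20.0 nM

Step 1: 16-fold → factor 16
Step 2: 0.3 mL + 3450 μL = 3.75 mL total → factor 3.75/0.3 = 12.5
Step 3: 0.8 mL + 3.2 mL = 4 mL total → factor 4/0.8 = 5
Step 4: 250 μL brought to 6.25 mL → factor 6250/250 = 25
Step 5: 0.5 mL brought to 2.5 mL → factor 2.5/0.5 = 5
Overall dilution factor = 16 × 12.5 × 5 × 25 × 5 = 1.25 × 10^5
Final = 2.50 mM / 1.25 × 10^5 = 2.000 × 10^-5 mM = 20.0 nM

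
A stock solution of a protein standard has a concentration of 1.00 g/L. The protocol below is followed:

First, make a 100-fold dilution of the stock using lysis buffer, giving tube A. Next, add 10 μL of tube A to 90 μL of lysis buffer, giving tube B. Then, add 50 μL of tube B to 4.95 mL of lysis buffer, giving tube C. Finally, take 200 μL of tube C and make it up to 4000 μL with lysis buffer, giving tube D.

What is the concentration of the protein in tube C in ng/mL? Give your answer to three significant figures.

10.0 ng/mL

Step 1: 100-fold → factor 100
Step 2: 10 μL + 90 μL = 100 μL total → factor 100/10 = 10
Step 3: 50 μL + 4.95 mL = 5000 μL total → factor 5000/50 = 100
Dilution factor through tube C = 100 × 10 × 100 = 1 × 10^5
[tube C] = 1.00 g/L / 1 × 10^5 = 1.000 × 10^-5 g/L = 10.0 ng/mL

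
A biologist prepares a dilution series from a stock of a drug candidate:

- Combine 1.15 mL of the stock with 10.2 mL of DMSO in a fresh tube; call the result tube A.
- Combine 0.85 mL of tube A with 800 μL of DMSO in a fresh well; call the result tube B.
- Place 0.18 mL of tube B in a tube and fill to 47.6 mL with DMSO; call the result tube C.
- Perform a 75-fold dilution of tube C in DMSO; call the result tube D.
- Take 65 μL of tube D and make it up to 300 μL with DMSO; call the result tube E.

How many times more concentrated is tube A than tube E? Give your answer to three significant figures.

1.78 × 10^5

Step 1: 1.15 mL + 10.2 mL = 11.35 mL total → factor 11.35/1.15 = 9.8696
Step 2: 0.85 mL + 800 μL = 1.65 mL total → factor 1.65/0.85 = 1.9412
Step 3: 0.18 mL brought to 47.6 mL → factor 47.6/0.18 = 264.44
Step 4: 75-fold → factor 75
Step 5: 65 μL brought to 300 μL → factor 300/65 = 4.6154
Dilution factor to tube A = 9.8696; to tube E = 1.7537 × 10^6
[tube A]/[tube E] = (factor to tube E)/(factor to tube A) = 1.7537 × 10^6/9.8696 = 1.78 × 10^5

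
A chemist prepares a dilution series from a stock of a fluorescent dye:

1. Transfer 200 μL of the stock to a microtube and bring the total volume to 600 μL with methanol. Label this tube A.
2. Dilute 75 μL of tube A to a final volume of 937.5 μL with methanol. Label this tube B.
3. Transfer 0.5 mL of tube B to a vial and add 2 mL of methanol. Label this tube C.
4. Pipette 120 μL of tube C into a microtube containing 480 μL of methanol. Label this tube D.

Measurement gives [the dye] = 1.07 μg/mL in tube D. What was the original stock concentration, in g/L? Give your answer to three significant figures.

1.00 g/L

Step 1: 200 μL brought to 600 μL → factor 600/200 = 3
Step 2: 75 μL brought to 937.5 μL → factor 937.5/75 = 12.5
Step 3: 0.5 mL + 2 mL = 2.5 mL total → factor 2.5/0.5 = 5
Step 4: 120 μL + 480 μL = 600 μL total → factor 600/120 = 5
Overall dilution factor = 3 × 12.5 × 5 × 5 = 937.5
Stock = 1.07 μg/mL × 937.5 = 1003 μg/mL = 1.00 g/L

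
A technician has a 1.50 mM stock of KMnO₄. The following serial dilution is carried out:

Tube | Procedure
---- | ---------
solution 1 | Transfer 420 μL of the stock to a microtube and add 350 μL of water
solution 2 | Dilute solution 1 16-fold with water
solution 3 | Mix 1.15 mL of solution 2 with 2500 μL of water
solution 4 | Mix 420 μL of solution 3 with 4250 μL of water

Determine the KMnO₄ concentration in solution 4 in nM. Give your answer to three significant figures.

Step 1: 420 μL + 350 μL = 770 μL total → factor 770/420 = 1.8333
Step 2: 16-fold → factor 16
Step 3: 1.15 mL + 2500 μL = 3.65 mL total → factor 3.65/1.15 = 3.1739
Step 4: 420 μL + 4250 μL = 4670 μL total → factor 4670/420 = 11.119
Overall dilution factor = 1.8333 × 16 × 3.1739 × 11.119 = 1035.2
Final = 1.50 mM / 1035.2 = 0.001449 mM = 1.45 × 10^3 nM

1.45 × 10^3 nM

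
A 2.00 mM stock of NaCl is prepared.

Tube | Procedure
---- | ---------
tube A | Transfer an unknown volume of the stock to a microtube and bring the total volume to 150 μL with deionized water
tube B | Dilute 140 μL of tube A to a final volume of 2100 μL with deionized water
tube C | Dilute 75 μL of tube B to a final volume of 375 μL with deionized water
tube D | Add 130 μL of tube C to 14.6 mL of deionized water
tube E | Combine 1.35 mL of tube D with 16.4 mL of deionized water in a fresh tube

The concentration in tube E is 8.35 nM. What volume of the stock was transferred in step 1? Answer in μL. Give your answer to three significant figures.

Step 1: v brought to 150 μL → factor = 150 μL/v
Step 2: 140 μL brought to 2100 μL → factor 2100/140 = 15
Step 3: 75 μL brought to 375 μL → factor 375/75 = 5
Step 4: 130 μL + 14.6 mL = 14730 μL total → factor 14730/130 = 113.31
Step 5: 1.35 mL + 16.4 mL = 17.75 mL total → factor 17.75/1.35 = 13.148
Product of known-step factors = 1.1173 × 10^5
Overall factor = 2.00 mM / (8.35 nM) = 2.3952 × 10^5
Step-1 factor = 2.3952 × 10^5 / 1.1173 × 10^5 = 2.1437
v = 150 μL / 2.1437 = 70.0 μL

70.0 μL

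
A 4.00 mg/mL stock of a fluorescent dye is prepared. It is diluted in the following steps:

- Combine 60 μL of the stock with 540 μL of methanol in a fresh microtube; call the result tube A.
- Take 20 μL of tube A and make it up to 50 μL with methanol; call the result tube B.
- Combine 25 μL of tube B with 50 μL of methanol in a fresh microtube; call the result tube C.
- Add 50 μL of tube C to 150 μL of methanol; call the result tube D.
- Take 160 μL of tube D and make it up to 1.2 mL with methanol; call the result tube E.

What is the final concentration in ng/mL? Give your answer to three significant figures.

1.78 × 10^3 ng/mL

Step 1: 60 μL + 540 μL = 600 μL total → factor 600/60 = 10
Step 2: 20 μL brought to 50 μL → factor 50/20 = 2.5
Step 3: 25 μL + 50 μL = 75 μL total → factor 75/25 = 3
Step 4: 50 μL + 150 μL = 200 μL total → factor 200/50 = 4
Step 5: 160 μL brought to 1.2 mL → factor 1200/160 = 7.5
Overall dilution factor = 10 × 2.5 × 3 × 4 × 7.5 = 2250
Final = 4.00 mg/mL / 2250 = 0.001778 mg/mL = 1.78 × 10^3 ng/mL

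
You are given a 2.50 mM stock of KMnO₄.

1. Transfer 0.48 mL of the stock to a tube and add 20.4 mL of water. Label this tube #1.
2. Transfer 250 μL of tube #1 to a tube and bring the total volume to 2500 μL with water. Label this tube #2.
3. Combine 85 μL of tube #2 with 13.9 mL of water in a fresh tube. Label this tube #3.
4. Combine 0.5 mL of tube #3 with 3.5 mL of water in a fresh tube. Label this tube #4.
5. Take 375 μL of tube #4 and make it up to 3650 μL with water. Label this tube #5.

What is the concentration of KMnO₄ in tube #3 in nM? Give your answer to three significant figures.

Step 1: 0.48 mL + 20.4 mL = 20.88 mL total → factor 20.88/0.48 = 43.5
Step 2: 250 μL brought to 2500 μL → factor 2500/250 = 10
Step 3: 85 μL + 13.9 mL = 13985 μL total → factor 13985/85 = 164.53
Dilution factor through tube #3 = 43.5 × 10 × 164.53 = 71570
[tube #3] = 2.50 mM / 71570 = 3.493 × 10^-5 mM = 34.9 nM

34.9 nM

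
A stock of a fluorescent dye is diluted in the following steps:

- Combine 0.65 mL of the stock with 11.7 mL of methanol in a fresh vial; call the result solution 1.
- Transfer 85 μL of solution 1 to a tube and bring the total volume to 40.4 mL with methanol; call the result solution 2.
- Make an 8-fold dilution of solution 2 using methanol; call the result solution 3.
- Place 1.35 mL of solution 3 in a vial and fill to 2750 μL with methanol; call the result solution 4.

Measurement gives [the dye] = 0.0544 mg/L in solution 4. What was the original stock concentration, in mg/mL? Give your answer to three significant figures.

Step 1: 0.65 mL + 11.7 mL = 12.35 mL total → factor 12.35/0.65 = 19
Step 2: 85 μL brought to 40.4 mL → factor 40400/85 = 475.29
Step 3: 8-fold → factor 8
Step 4: 1.35 mL brought to 2750 μL → factor 2.75/1.35 = 2.037
Overall dilution factor = 19 × 475.29 × 8 × 2.037 = 1.4717 × 10^5
Stock = 0.0544 mg/L × 1.4717 × 10^5 = 8006 mg/L = 8.01 mg/mL

8.01 mg/mL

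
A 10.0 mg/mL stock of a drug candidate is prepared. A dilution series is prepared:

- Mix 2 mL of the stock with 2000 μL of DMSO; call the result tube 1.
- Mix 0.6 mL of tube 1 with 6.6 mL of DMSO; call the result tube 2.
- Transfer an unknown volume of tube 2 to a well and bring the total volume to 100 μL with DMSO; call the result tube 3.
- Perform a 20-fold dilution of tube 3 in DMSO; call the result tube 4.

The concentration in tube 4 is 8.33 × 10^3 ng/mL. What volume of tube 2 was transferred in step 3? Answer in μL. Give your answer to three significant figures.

Step 1: 2 mL + 2000 μL = 4 mL total → factor 4/2 = 2
Step 2: 0.6 mL + 6.6 mL = 7.2 mL total → factor 7.2/0.6 = 12
Step 3: v brought to 100 μL → factor = 100 μL/v
Step 4: 20-fold → factor 20
Product of known-step factors = 480
Overall factor = 10.0 mg/mL / (8.33 × 10^3 ng/mL) = 1200.5
Step-3 factor = 1200.5 / 480 = 2.501
v = 100 μL / 2.501 = 40.0 μL

40.0 μL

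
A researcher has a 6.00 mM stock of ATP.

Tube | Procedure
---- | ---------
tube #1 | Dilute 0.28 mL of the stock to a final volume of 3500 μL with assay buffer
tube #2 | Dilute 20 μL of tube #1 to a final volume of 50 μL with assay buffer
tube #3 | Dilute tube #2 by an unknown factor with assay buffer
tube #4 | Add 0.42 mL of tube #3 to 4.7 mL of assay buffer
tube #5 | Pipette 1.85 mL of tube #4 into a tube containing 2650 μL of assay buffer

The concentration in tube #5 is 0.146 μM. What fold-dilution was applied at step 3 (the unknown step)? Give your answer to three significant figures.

Step 1: 0.28 mL brought to 3500 μL → factor 3.5/0.28 = 12.5
Step 2: 20 μL brought to 50 μL → factor 50/20 = 2.5
Step 3: unknown factor x
Step 4: 0.42 mL + 4.7 mL = 5.12 mL total → factor 5.12/0.42 = 12.19
Step 5: 1.85 mL + 2650 μL = 4.5 mL total → factor 4.5/1.85 = 2.4324
Product of known-step factors = 926.64
Overall factor = 6.00 mM / (0.146 μM) = 41096
x = 41096 / 926.64 = 44.3

44.3-fold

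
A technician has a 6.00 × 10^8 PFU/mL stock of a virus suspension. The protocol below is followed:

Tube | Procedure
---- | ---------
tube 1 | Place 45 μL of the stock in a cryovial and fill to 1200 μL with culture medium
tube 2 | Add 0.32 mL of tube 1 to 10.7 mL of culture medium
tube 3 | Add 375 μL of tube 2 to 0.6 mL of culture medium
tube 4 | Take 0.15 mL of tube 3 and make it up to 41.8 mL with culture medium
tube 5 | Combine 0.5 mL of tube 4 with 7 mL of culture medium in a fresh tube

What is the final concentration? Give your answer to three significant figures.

60.1 PFU/mL

Step 1: 45 μL brought to 1200 μL → factor 1200/45 = 26.667
Step 2: 0.32 mL + 10.7 mL = 11.02 mL total → factor 11.02/0.32 = 34.438
Step 3: 375 μL + 0.6 mL = 975 μL total → factor 975/375 = 2.6
Step 4: 0.15 mL brought to 41.8 mL → factor 41.8/0.15 = 278.67
Step 5: 0.5 mL + 7 mL = 7.5 mL total → factor 7.5/0.5 = 15
Overall dilution factor = 26.667 × 34.438 × 2.6 × 278.67 × 15 = 9.9804 × 10^6
Final = 6.00 × 10^8 PFU/mL / 9.9804 × 10^6 = 60.1 PFU/mL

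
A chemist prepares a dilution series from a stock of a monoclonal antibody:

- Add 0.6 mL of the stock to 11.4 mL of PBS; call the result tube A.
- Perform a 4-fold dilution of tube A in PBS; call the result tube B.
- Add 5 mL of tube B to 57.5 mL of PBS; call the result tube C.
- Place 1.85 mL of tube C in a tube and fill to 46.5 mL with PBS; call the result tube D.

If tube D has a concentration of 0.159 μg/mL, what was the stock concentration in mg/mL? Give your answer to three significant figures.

Step 1: 0.6 mL + 11.4 mL = 12 mL total → factor 12/0.6 = 20
Step 2: 4-fold → factor 4
Step 3: 5 mL + 57.5 mL = 62.5 mL total → factor 62.5/5 = 12.5
Step 4: 1.85 mL brought to 46.5 mL → factor 46.5/1.85 = 25.135
Overall dilution factor = 20 × 4 × 12.5 × 25.135 = 25135
Stock = 0.159 μg/mL × 25135 = 3996 μg/mL = 4.00 mg/mL

4.00 mg/mL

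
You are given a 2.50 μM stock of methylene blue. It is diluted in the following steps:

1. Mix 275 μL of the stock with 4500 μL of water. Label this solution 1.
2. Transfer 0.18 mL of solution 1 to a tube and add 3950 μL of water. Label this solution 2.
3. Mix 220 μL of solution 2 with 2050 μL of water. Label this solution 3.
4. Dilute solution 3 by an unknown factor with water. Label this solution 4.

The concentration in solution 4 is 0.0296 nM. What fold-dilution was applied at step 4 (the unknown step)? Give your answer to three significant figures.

20.5-fold

Step 1: 275 μL + 4500 μL = 4775 μL total → factor 4775/275 = 17.364
Step 2: 0.18 mL + 3950 μL = 4.13 mL total → factor 4.13/0.18 = 22.944
Step 3: 220 μL + 2050 μL = 2270 μL total → factor 2270/220 = 10.318
Step 4: unknown factor x
Product of known-step factors = 4110.8
Overall factor = 2.50 μM / (0.0296 nM) = 84459
x = 84459 / 4110.8 = 20.5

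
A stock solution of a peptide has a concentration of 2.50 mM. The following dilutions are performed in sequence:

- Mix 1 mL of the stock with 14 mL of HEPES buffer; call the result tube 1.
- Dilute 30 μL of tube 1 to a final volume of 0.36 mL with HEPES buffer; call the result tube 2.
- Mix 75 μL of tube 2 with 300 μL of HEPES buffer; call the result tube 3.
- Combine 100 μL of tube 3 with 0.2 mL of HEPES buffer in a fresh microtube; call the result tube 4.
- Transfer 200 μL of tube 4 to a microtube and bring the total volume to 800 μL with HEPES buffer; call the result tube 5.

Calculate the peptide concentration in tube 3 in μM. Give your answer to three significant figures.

Step 1: 1 mL + 14 mL = 15 mL total → factor 15/1 = 15
Step 2: 30 μL brought to 0.36 mL → factor 360/30 = 12
Step 3: 75 μL + 300 μL = 375 μL total → factor 375/75 = 5
Dilution factor through tube 3 = 15 × 12 × 5 = 900
[tube 3] = 2.50 mM / 900 = 0.002778 mM = 2.78 μM

2.78 μM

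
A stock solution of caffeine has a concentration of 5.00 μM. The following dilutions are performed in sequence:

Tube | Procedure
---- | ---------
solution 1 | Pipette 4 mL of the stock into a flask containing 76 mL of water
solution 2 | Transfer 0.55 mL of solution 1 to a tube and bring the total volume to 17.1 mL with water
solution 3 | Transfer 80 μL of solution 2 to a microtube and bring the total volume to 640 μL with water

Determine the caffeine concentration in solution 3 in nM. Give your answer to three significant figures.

1.01 nM

Step 1: 4 mL + 76 mL = 80 mL total → factor 80/4 = 20
Step 2: 0.55 mL brought to 17.1 mL → factor 17.1/0.55 = 31.091
Step 3: 80 μL brought to 640 μL → factor 640/80 = 8
Overall dilution factor = 20 × 31.091 × 8 = 4974.5
Final = 5.00 μM / 4974.5 = 0.001005 μM = 1.01 nM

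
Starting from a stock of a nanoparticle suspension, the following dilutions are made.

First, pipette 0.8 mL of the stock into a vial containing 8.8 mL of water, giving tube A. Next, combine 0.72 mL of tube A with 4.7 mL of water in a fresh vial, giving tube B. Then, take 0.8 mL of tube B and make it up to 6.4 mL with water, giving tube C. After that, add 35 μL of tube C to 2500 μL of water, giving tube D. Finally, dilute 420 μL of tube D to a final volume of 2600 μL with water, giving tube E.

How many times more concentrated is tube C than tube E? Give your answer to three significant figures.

Step 1: 0.8 mL + 8.8 mL = 9.6 mL total → factor 9.6/0.8 = 12
Step 2: 0.72 mL + 4.7 mL = 5.42 mL total → factor 5.42/0.72 = 7.5278
Step 3: 0.8 mL brought to 6.4 mL → factor 6.4/0.8 = 8
Step 4: 35 μL + 2500 μL = 2535 μL total → factor 2535/35 = 72.429
Step 5: 420 μL brought to 2600 μL → factor 2600/420 = 6.1905
Dilution factor to tube C = 722.67; to tube E = 3.2402 × 10^5
[tube C]/[tube E] = (factor to tube E)/(factor to tube C) = 3.2402 × 10^5/722.67 = 448

448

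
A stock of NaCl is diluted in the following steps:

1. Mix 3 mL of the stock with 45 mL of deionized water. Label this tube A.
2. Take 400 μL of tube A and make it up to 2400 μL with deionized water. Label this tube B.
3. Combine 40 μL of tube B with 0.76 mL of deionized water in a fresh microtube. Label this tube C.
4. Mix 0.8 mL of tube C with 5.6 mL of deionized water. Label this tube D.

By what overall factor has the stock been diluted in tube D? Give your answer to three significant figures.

Step 1: 3 mL + 45 mL = 48 mL total → factor 48/3 = 16
Step 2: 400 μL brought to 2400 μL → factor 2400/400 = 6
Step 3: 40 μL + 0.76 mL = 800 μL total → factor 800/40 = 20
Step 4: 0.8 mL + 5.6 mL = 6.4 mL total → factor 6.4/0.8 = 8
Overall dilution factor = 16 × 6 × 20 × 8 = 15360

1.54 × 10^4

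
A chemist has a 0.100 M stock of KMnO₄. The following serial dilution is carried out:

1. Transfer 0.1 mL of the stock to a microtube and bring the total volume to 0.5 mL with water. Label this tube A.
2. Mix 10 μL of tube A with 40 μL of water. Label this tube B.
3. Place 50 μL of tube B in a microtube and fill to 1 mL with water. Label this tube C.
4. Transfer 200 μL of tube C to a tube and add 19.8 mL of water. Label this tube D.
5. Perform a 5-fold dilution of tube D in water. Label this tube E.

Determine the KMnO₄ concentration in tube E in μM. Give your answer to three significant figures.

Step 1: 0.1 mL brought to 0.5 mL → factor 0.5/0.1 = 5
Step 2: 10 μL + 40 μL = 50 μL total → factor 50/10 = 5
Step 3: 50 μL brought to 1 mL → factor 1000/50 = 20
Step 4: 200 μL + 19.8 mL = 20000 μL total → factor 20000/200 = 100
Step 5: 5-fold → factor 5
Overall dilution factor = 5 × 5 × 20 × 100 × 5 = 2.5 × 10^5
Final = 0.100 M / 2.5 × 10^5 = 4.000 × 10^-7 M = 0.400 μM

0.400 μM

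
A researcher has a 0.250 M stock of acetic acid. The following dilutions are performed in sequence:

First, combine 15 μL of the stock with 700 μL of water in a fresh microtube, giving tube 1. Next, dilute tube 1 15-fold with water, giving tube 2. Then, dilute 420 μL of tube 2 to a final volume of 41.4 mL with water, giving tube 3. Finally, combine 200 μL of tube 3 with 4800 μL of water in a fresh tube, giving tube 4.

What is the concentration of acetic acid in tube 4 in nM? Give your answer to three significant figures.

142 nM

Step 1: 15 μL + 700 μL = 715 μL total → factor 715/15 = 47.667
Step 2: 15-fold → factor 15
Step 3: 420 μL brought to 41.4 mL → factor 41400/420 = 98.571
Step 4: 200 μL + 4800 μL = 5000 μL total → factor 5000/200 = 25
Overall dilution factor = 47.667 × 15 × 98.571 × 25 = 1.762 × 10^6
Final = 0.250 M / 1.762 × 10^6 = 1.419 × 10^-7 M = 142 nM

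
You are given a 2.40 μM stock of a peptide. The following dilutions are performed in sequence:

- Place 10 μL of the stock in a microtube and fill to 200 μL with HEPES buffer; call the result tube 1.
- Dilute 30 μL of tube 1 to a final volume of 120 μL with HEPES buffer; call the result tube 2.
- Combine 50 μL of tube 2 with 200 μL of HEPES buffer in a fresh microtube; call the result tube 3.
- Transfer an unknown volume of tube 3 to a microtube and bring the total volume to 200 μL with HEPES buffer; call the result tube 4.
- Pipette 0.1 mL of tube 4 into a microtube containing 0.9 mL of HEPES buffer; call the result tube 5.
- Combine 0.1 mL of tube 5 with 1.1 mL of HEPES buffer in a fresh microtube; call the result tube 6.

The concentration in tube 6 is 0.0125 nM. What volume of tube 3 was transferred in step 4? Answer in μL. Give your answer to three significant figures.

50.0 μL

Step 1: 10 μL brought to 200 μL → factor 200/10 = 20
Step 2: 30 μL brought to 120 μL → factor 120/30 = 4
Step 3: 50 μL + 200 μL = 250 μL total → factor 250/50 = 5
Step 4: v brought to 200 μL → factor = 200 μL/v
Step 5: 0.1 mL + 0.9 mL = 1 mL total → factor 1/0.1 = 10
Step 6: 0.1 mL + 1.1 mL = 1.2 mL total → factor 1.2/0.1 = 12
Product of known-step factors = 48000
Overall factor = 2.40 μM / (0.0125 nM) = 1.92 × 10^5
Step-4 factor = 1.92 × 10^5 / 48000 = 4
v = 200 μL / 4 = 50.0 μL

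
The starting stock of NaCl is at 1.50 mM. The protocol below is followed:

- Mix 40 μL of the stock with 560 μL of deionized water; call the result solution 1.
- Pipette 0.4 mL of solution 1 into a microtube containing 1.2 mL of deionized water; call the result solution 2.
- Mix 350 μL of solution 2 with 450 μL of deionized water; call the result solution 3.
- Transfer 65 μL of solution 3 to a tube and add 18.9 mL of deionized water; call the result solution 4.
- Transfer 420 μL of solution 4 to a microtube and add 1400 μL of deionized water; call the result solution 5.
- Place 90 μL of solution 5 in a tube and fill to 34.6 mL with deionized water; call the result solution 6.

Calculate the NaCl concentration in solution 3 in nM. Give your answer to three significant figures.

1.09 × 10^4 nM

Step 1: 40 μL + 560 μL = 600 μL total → factor 600/40 = 15
Step 2: 0.4 mL + 1.2 mL = 1.6 mL total → factor 1.6/0.4 = 4
Step 3: 350 μL + 450 μL = 800 μL total → factor 800/350 = 2.2857
Dilution factor through solution 3 = 15 × 4 × 2.2857 = 137.14
[solution 3] = 1.50 mM / 137.14 = 0.01094 mM = 1.09 × 10^4 nM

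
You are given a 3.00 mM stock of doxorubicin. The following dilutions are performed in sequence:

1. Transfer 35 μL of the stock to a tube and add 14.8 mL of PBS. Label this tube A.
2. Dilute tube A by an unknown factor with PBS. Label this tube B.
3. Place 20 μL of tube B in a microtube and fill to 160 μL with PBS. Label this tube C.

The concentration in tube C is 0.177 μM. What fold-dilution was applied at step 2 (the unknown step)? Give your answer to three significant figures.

5.00-fold

Step 1: 35 μL + 14.8 mL = 14835 μL total → factor 14835/35 = 423.86
Step 2: unknown factor x
Step 3: 20 μL brought to 160 μL → factor 160/20 = 8
Product of known-step factors = 3390.9
Overall factor = 3.00 mM / (0.177 μM) = 16949
x = 16949 / 3390.9 = 5.00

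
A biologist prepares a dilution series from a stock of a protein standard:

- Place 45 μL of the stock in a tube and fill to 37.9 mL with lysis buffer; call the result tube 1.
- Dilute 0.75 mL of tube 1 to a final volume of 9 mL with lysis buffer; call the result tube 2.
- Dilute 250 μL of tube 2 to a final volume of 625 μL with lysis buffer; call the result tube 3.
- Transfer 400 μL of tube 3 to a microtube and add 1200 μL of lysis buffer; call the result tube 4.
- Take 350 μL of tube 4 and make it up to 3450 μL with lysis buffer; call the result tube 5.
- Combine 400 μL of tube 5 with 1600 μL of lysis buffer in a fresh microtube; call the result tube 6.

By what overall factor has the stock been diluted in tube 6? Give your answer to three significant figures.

Step 1: 45 μL brought to 37.9 mL → factor 37900/45 = 842.22
Step 2: 0.75 mL brought to 9 mL → factor 9/0.75 = 12
Step 3: 250 μL brought to 625 μL → factor 625/250 = 2.5
Step 4: 400 μL + 1200 μL = 1600 μL total → factor 1600/400 = 4
Step 5: 350 μL brought to 3450 μL → factor 3450/350 = 9.8571
Step 6: 400 μL + 1600 μL = 2000 μL total → factor 2000/400 = 5
Overall dilution factor = 842.22 × 12 × 2.5 × 4 × 9.8571 × 5 = 4.9811 × 10^6

4.98 × 10^6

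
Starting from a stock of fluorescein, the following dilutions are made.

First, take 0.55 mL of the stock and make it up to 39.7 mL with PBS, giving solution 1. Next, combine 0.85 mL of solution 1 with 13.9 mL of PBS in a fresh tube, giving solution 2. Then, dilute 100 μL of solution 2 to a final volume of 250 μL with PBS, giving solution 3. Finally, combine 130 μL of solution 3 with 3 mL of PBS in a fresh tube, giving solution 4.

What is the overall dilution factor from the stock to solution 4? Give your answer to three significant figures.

7.54 × 10^4

Step 1: 0.55 mL brought to 39.7 mL → factor 39.7/0.55 = 72.182
Step 2: 0.85 mL + 13.9 mL = 14.75 mL total → factor 14.75/0.85 = 17.353
Step 3: 100 μL brought to 250 μL → factor 250/100 = 2.5
Step 4: 130 μL + 3 mL = 3130 μL total → factor 3130/130 = 24.077
Overall dilution factor = 72.182 × 17.353 × 2.5 × 24.077 = 75395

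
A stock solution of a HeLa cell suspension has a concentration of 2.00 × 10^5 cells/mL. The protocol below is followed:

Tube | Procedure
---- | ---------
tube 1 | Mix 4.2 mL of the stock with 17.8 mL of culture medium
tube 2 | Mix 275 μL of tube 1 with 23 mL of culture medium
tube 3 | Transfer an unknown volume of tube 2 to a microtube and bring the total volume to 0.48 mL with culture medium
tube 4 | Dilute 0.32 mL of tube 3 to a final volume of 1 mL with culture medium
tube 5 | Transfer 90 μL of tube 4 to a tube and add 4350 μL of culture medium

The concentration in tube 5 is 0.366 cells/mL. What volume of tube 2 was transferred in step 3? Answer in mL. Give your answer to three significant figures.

0.0600 mL

Step 1: 4.2 mL + 17.8 mL = 22 mL total → factor 22/4.2 = 5.2381
Step 2: 275 μL + 23 mL = 23275 μL total → factor 23275/275 = 84.636
Step 3: v brought to 0.48 mL → factor = 0.48 mL/v
Step 4: 0.32 mL brought to 1 mL → factor 1/0.32 = 3.125
Step 5: 90 μL + 4350 μL = 4440 μL total → factor 4440/90 = 49.333
Product of known-step factors = 68347
Overall factor = 2.00 × 10^5 cells/mL / (0.366 cells/mL) = 5.4645 × 10^5
Step-3 factor = 5.4645 × 10^5 / 68347 = 7.9952
v = 0.48 mL / 7.9952 = 0.0600 mL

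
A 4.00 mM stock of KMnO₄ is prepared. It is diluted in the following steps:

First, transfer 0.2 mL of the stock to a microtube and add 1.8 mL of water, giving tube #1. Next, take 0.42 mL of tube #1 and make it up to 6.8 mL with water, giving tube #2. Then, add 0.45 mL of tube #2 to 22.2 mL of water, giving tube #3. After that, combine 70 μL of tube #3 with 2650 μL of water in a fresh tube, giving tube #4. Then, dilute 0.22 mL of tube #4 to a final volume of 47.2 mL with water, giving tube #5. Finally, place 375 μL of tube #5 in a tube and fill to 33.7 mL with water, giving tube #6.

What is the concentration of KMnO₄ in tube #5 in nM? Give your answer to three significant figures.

0.0589 nM

Step 1: 0.2 mL + 1.8 mL = 2 mL total → factor 2/0.2 = 10
Step 2: 0.42 mL brought to 6.8 mL → factor 6.8/0.42 = 16.19
Step 3: 0.45 mL + 22.2 mL = 22.65 mL total → factor 22.65/0.45 = 50.333
Step 4: 70 μL + 2650 μL = 2720 μL total → factor 2720/70 = 38.857
Step 5: 0.22 mL brought to 47.2 mL → factor 47.2/0.22 = 214.55
Dilution factor through tube #5 = 10 × 16.19 × 50.333 × 38.857 × 214.55 = 6.7937 × 10^7
[tube #5] = 4.00 mM / 6.7937 × 10^7 = 5.888 × 10^-8 mM = 0.0589 nM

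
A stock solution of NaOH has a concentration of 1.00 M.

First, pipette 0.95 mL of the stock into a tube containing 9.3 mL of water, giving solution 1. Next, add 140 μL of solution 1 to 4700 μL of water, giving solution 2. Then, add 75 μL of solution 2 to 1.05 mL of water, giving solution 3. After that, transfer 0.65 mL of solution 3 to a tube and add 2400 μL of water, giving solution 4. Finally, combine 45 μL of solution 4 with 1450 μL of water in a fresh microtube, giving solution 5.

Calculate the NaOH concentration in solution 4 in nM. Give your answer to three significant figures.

3.81 × 10^4 nM

Step 1: 0.95 mL + 9.3 mL = 10.25 mL total → factor 10.25/0.95 = 10.789
Step 2: 140 μL + 4700 μL = 4840 μL total → factor 4840/140 = 34.571
Step 3: 75 μL + 1.05 mL = 1125 μL total → factor 1125/75 = 15
Step 4: 0.65 mL + 2400 μL = 3.05 mL total → factor 3.05/0.65 = 4.6923
Dilution factor through solution 4 = 10.789 × 34.571 × 15 × 4.6923 = 26254
[solution 4] = 1.00 M / 26254 = 3.809 × 10^-5 M = 3.81 × 10^4 nM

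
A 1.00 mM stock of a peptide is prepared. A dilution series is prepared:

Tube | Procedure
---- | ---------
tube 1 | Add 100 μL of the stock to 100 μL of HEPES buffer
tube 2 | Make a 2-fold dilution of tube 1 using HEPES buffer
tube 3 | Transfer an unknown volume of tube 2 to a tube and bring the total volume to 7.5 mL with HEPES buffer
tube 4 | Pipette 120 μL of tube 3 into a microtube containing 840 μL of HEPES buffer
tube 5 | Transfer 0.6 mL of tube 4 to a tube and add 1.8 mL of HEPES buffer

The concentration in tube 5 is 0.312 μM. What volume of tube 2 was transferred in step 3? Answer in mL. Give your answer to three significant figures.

0.300 mL

Step 1: 100 μL + 100 μL = 200 μL total → factor 200/100 = 2
Step 2: 2-fold → factor 2
Step 3: v brought to 7.5 mL → factor = 7.5 mL/v
Step 4: 120 μL + 840 μL = 960 μL total → factor 960/120 = 8
Step 5: 0.6 mL + 1.8 mL = 2.4 mL total → factor 2.4/0.6 = 4
Product of known-step factors = 128
Overall factor = 1.00 mM / (0.312 μM) = 3205.1
Step-3 factor = 3205.1 / 128 = 25.04
v = 7.5 mL / 25.04 = 0.300 mL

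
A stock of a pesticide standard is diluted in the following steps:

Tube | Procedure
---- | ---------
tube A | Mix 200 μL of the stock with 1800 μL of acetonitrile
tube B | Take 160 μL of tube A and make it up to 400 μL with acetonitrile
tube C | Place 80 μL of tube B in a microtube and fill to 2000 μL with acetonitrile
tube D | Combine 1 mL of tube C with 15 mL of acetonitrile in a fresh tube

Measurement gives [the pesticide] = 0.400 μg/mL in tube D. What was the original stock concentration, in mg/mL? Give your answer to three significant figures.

4.00 mg/mL

Step 1: 200 μL + 1800 μL = 2000 μL total → factor 2000/200 = 10
Step 2: 160 μL brought to 400 μL → factor 400/160 = 2.5
Step 3: 80 μL brought to 2000 μL → factor 2000/80 = 25
Step 4: 1 mL + 15 mL = 16 mL total → factor 16/1 = 16
Overall dilution factor = 10 × 2.5 × 25 × 16 = 10000
Stock = 0.400 μg/mL × 10000 = 4000 μg/mL = 4.00 mg/mL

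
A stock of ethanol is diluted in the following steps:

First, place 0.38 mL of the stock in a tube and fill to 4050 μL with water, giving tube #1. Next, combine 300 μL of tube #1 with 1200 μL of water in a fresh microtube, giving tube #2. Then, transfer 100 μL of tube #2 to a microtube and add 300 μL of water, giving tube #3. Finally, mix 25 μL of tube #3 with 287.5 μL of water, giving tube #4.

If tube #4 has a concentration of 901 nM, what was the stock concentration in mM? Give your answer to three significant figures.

2.40 mM

Step 1: 0.38 mL brought to 4050 μL → factor 4.05/0.38 = 10.658
Step 2: 300 μL + 1200 μL = 1500 μL total → factor 1500/300 = 5
Step 3: 100 μL + 300 μL = 400 μL total → factor 400/100 = 4
Step 4: 25 μL + 287.5 μL = 312.5 μL total → factor 312.5/25 = 12.5
Overall dilution factor = 10.658 × 5 × 4 × 12.5 = 2664.5
Stock = 901 nM × 2664.5 = 2.401 × 10^6 nM = 2.40 mM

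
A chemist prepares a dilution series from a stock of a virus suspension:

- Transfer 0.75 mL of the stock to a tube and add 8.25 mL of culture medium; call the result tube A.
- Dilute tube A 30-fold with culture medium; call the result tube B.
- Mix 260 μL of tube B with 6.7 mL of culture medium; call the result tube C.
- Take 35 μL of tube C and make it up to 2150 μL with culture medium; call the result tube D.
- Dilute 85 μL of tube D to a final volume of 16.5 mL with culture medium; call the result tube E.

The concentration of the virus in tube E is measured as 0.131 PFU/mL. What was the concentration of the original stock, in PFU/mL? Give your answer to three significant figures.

1.51 × 10^7 PFU/mL

Step 1: 0.75 mL + 8.25 mL = 9 mL total → factor 9/0.75 = 12
Step 2: 30-fold → factor 30
Step 3: 260 μL + 6.7 mL = 6960 μL total → factor 6960/260 = 26.769
Step 4: 35 μL brought to 2150 μL → factor 2150/35 = 61.429
Step 5: 85 μL brought to 16.5 mL → factor 16500/85 = 194.12
Overall dilution factor = 12 × 30 × 26.769 × 61.429 × 194.12 = 1.1491 × 10^8
Stock = 0.131 PFU/mL × 1.1491 × 10^8 = 1.51 × 10^7 PFU/mL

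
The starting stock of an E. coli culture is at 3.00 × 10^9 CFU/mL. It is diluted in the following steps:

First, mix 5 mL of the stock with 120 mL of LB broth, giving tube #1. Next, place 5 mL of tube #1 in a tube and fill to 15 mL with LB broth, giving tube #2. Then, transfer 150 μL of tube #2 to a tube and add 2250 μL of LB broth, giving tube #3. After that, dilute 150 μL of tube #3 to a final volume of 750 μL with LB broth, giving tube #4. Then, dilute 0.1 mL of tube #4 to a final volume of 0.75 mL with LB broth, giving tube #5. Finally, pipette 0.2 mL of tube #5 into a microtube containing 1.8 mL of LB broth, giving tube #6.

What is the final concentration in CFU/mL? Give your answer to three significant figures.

Step 1: 5 mL + 120 mL = 125 mL total → factor 125/5 = 25
Step 2: 5 mL brought to 15 mL → factor 15/5 = 3
Step 3: 150 μL + 2250 μL = 2400 μL total → factor 2400/150 = 16
Step 4: 150 μL brought to 750 μL → factor 750/150 = 5
Step 5: 0.1 mL brought to 0.75 mL → factor 0.75/0.1 = 7.5
Step 6: 0.2 mL + 1.8 mL = 2 mL total → factor 2/0.2 = 10
Overall dilution factor = 25 × 3 × 16 × 5 × 7.5 × 10 = 4.5 × 10^5
Final = 3.00 × 10^9 CFU/mL / 4.5 × 10^5 = 6.67 × 10^3 CFU/mL

6.67 × 10^3 CFU/mL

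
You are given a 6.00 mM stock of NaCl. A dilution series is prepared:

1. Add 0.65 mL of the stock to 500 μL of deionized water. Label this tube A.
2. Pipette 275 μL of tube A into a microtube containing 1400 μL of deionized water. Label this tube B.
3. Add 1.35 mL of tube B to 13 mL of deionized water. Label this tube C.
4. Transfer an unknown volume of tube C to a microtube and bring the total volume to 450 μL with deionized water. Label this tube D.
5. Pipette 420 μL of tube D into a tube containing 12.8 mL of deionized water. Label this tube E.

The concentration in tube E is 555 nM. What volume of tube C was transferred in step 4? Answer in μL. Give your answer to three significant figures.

Step 1: 0.65 mL + 500 μL = 1.15 mL total → factor 1.15/0.65 = 1.7692
Step 2: 275 μL + 1400 μL = 1675 μL total → factor 1675/275 = 6.0909
Step 3: 1.35 mL + 13 mL = 14.35 mL total → factor 14.35/1.35 = 10.63
Step 4: v brought to 450 μL → factor = 450 μL/v
Step 5: 420 μL + 12.8 mL = 13220 μL total → factor 13220/420 = 31.476
Product of known-step factors = 3605.5
Overall factor = 6.00 mM / (555 nM) = 10811
Step-4 factor = 10811 / 3605.5 = 2.9984
v = 450 μL / 2.9984 = 150 μL

150 μL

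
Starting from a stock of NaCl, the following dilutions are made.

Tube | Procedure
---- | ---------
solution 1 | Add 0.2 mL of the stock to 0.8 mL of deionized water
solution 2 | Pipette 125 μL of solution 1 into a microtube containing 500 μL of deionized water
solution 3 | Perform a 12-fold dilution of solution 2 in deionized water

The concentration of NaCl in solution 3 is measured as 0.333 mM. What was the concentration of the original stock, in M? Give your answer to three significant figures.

0.0999 M

Step 1: 0.2 mL + 0.8 mL = 1 mL total → factor 1/0.2 = 5
Step 2: 125 μL + 500 μL = 625 μL total → factor 625/125 = 5
Step 3: 12-fold → factor 12
Overall dilution factor = 5 × 5 × 12 = 300
Stock = 0.333 mM × 300 = 99.90 mM = 0.0999 M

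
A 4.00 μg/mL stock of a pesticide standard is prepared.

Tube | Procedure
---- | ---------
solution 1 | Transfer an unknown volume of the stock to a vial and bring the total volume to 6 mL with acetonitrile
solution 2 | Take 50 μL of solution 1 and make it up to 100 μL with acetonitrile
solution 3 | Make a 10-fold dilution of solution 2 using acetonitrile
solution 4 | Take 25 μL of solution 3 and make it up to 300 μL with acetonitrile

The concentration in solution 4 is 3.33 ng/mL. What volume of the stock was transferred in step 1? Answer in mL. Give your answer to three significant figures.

1.20 mL

Step 1: v brought to 6 mL → factor = 6 mL/v
Step 2: 50 μL brought to 100 μL → factor 100/50 = 2
Step 3: 10-fold → factor 10
Step 4: 25 μL brought to 300 μL → factor 300/25 = 12
Product of known-step factors = 240
Overall factor = 4.00 μg/mL / (3.33 ng/mL) = 1201.2
Step-1 factor = 1201.2 / 240 = 5.005
v = 6 mL / 5.005 = 1.20 mL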